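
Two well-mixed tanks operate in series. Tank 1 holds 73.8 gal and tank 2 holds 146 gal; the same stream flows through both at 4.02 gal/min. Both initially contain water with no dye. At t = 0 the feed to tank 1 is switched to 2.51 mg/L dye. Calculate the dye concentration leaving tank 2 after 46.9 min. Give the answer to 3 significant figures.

1.31 mg/L

Time constants: τᵢ = Vᵢ/Q for each well-mixed tank.
τ₁ = 73.8/4.02 = 18.358 min; τ₂ = 146/4.02 = 36.318 min.
Solving the cascade with C₁(0)=C₂(0)=0 gives C₂(t) = C_in[1 − (τ₁ e^(−t/τ₁) − τ₂ e^(−t/τ₂))/(τ₁ − τ₂)].
At t = 46.9: e^(−t/τ₁) = 0.077714, e^(−t/τ₂) = 0.27490.
C₂ = 2.51·[1 − (18.358·0.077714 − 36.318·0.27490)/(-17.960)] = 2.51·0.52355 = 1.3141 mg/L.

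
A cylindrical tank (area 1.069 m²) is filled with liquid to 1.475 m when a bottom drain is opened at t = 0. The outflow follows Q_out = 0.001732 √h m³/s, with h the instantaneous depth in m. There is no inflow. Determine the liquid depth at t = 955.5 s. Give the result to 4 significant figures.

0.1940 m

Unsteady balance on liquid volume: A dh/dt = −0.001732 √h.
This is separable: 2 d(√h)/dt = −0.001732/A, so √h = √h₀ − (0.001732/(2A)) t.
√h = √1.475 − 0.001732·955.5/(2·1.069) = 1.21450 − 0.774053 = 0.440442.
h = 0.440442² = 0.193990 m.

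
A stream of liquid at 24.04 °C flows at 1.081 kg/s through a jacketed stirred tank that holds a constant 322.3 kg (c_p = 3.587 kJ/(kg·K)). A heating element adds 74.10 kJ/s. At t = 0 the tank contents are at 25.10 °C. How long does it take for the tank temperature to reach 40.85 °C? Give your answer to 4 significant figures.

M c_p dT/dt = ṁ c_p (T_in − T) + Q̇.
τ = M/ṁ = 298.150 s; T_ss = T_in + Q̇/(ṁ c_p) = 43.1500 °C.
T(t) = T_ss + (T₀ − T_ss) e^(−t/τ). Set T = 40.85:
e^(−t/τ) = (40.85 − 43.1500)/(25.10 − 43.1500) = 0.127425
t = −298.150 · ln(0.127425) = 614.257 s.

614.3 s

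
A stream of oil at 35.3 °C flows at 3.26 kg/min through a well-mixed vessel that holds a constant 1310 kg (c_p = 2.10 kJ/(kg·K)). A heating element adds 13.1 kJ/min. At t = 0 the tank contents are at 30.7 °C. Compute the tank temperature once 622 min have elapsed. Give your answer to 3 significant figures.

Energy balance: M c_p dT/dt = ṁ c_p (T_in − T) + 13.1.
Rearrange: dT/dt = (T_ss − T)/τ with τ = M/ṁ = 401.84 min and T_ss = T_in + Q̇/(ṁ c_p) = 37.214 °C.
T approaches T_ss exponentially: T(t) = T_ss + (T₀ − T_ss) e^(−t/τ).
T(622) = 37.214 + (-6.5135)·e^(−622/401.84) = 37.214 + (-6.5135)·0.21270 = 35.828 °C.

35.8 °C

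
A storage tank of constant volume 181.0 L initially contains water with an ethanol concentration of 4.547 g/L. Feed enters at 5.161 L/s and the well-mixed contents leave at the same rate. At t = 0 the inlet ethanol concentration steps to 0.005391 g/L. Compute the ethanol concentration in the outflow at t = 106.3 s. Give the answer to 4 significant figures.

0.2246 g/L

Species balance on the tank: V dC/dt = Q(C_in − C).
Time constant τ = V/Q = 181.0/5.161 = 35.0707 s.
Integrating: C(t) = C_in + (C₀ − C_in) e^(−t/τ).
C(106.3) = 0.005391 + (4.547 − 0.005391)·e^(−106.3/35.0707) = 0.005391 + (4.54161)·0.0482665 = 0.224598 g/L.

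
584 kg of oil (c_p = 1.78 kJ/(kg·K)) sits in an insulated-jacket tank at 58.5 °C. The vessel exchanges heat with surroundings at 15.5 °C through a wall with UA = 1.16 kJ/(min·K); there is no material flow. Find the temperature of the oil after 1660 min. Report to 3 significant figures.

First-law balance (no shaft work): M c_p dT/dt = −UA(T − T_amb).
dT/dt = (T_ss − T)/τ with T_ss = T_amb = 15.500 °C, τ = M c_p/UA = 584·1.78/1.16 = 896.14 min.
T approaches T_ss exponentially: T(t) = T_ss + (T₀ − T_ss) e^(−t/τ).
T(1660) = 15.500 + (43.000)·0.15686 = 22.245 °C.

22.2 °C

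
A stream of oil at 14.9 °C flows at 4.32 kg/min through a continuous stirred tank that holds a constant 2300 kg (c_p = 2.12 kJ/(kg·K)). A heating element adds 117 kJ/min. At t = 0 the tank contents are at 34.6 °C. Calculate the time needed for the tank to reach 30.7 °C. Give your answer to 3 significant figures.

M c_p dT/dt = ṁ c_p (T_in − T) + Q̇.
τ = M/ṁ = 532.41 min; T_ss = T_in + Q̇/(ṁ c_p) = 27.675 °C.
T(t) = T_ss + (T₀ − T_ss) e^(−t/τ). Set T = 30.7:
e^(−t/τ) = (30.7 − 27.675)/(34.6 − 27.675) = 0.43681
t = −532.41 · ln(0.43681) = 440.97 min.

441 min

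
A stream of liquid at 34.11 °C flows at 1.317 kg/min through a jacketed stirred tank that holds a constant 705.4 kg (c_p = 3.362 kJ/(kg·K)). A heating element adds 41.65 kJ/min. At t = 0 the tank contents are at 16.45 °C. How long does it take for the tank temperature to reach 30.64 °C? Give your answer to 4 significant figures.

397.9 min

Unsteady energy balance on the tank contents: M c_p dT/dt = ṁ c_p (T_in − T) + 41.65.
τ = M/ṁ = 535.611 min; T_ss = T_in + Q̇/(ṁ c_p) = 43.5166 °C.
T(t) = T_ss + (T₀ − T_ss) e^(−t/τ). Set T = 30.64:
e^(−t/τ) = (30.64 − 43.5166)/(16.45 − 43.5166) = 0.475737
t = −535.611 · ln(0.475737) = 397.900 min.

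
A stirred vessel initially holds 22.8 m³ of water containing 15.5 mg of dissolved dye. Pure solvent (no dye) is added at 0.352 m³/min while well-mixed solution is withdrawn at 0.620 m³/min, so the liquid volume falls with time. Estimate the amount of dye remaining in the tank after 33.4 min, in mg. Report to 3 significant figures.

Total volume: dV/dt = Q_in − Q_out = -0.26800 m³/min, so V(t) = 22.8 − 0.26800 t and V(33.4) = 13.849 m³.
No dye enters, so dm/dt = −Q_out · (m/V).
dm/m = −Q_out dt/(V₀ − 0.26800 t); integrating gives ln(m/m₀) = −(Q_out/(Q_in−Q_out)) ln(V/V₀).
m = m₀ (V₀/V)^(Q_out/(Q_in−Q_out)) = 15.5 × (22.8/13.849)^(-2.3134) = 4.8913 mg.

4.89 mg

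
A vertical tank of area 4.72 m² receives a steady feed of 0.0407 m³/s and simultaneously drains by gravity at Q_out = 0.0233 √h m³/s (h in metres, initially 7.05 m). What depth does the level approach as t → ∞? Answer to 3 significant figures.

Level balance: A dh/dt = 0.0407 − 0.0233 √h. Setting dh/dt = 0:
Q_in = 0.0233 √h_ss ⇒ √h_ss = 0.0407/0.0233 = 1.7468.
h_ss = 1.7468² = 3.0512 m. (Since h₀ = 7.05 m > h_ss, the level will fall toward this value.)

3.05 m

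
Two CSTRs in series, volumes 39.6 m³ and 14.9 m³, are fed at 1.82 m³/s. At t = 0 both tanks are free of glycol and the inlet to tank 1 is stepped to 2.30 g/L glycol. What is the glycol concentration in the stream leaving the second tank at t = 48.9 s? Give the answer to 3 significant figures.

Each tank obeys Vᵢ dCᵢ/dt = Q(Cᵢ₋₁ − Cᵢ), so τᵢ = Vᵢ/Q.
τ₁ = 39.6/1.82 = 21.758 s; τ₂ = 14.9/1.82 = 8.1868 s.
Solving the cascade with C₁(0)=C₂(0)=0 gives C₂(t) = C_in[1 − (τ₁ e^(−t/τ₁) − τ₂ e^(−t/τ₂))/(τ₁ − τ₂)].
At t = 48.9: e^(−t/τ₁) = 0.10567, e^(−t/τ₂) = 0.0025465.
C₂ = 2.30·[1 − (21.758·0.10567 − 8.1868·0.0025465)/(13.571)] = 2.30·0.83212 = 1.9139 g/L.

1.91 g/L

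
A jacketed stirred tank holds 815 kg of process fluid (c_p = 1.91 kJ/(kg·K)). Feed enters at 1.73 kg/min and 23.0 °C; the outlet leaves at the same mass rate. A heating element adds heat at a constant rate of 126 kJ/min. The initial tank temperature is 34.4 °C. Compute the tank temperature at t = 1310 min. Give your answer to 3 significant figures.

59.5 °C

Energy balance: M c_p dT/dt = ṁ c_p (T_in − T) + 126.
τ = M/ṁ = 471.10 min; T_ss = T_in + Q̇/(ṁ c_p) = 23.0 + 126/(1.73·1.91) = 61.132 °C.
This is linear first-order; T(t) = T_ss + (T₀ − T_ss) e^(−t/τ).
T(1310) = 61.132 + (-26.732)·e^(−1310/471.10) = 61.132 + (-26.732)·0.061993 = 59.475 °C.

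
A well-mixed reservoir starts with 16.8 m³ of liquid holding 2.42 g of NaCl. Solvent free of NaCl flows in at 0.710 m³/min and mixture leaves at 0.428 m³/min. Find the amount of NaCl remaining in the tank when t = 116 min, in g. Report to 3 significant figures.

Let m(t) be the amount of NaCl. Volume: V(t) = V₀ + (Q_in − Q_out) t = 16.8 + 0.28200 t; V(116) = 49.512 m³.
Species balance (pure solvent in): dm/dt = −Q_out · m/V(t).
Separate: dm/m = −Q_out dt/V(t) ⇒ ln(m/m₀) = −(Q_out/(Q_in−Q_out)) ln(V/V₀).
m = m₀ (V₀/V)^(Q_out/(Q_in−Q_out)) = 2.42 × (16.8/49.512)^(1.5177) = 0.46924 g.

0.469 g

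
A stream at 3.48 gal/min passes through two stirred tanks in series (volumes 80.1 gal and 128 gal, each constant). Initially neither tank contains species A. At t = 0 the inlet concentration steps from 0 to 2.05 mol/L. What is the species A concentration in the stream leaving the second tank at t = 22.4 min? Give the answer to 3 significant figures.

0.366 mol/L

Species balance on tank i: dCᵢ/dt = (Cᵢ₋₁ − Cᵢ)/τᵢ with τᵢ = Vᵢ/Q.
τ₁ = 80.1/3.48 = 23.017 min; τ₂ = 128/3.48 = 36.782 min.
Tank 1: C₁ = C_in(1 − e^(−t/τ₁)). Tank 2 (τ₁ ≠ τ₂): C₂ = C_in[1 − (τ₁ e^(−t/τ₁) − τ₂ e^(−t/τ₂))/(τ₁ − τ₂)].
At t = 22.4: e^(−t/τ₁) = 0.37788, e^(−t/τ₂) = 0.54389.
C₂ = 2.05·[1 − (23.017·0.37788 − 36.782·0.54389)/(-13.764)] = 2.05·0.17849 = 0.36590 mol/L.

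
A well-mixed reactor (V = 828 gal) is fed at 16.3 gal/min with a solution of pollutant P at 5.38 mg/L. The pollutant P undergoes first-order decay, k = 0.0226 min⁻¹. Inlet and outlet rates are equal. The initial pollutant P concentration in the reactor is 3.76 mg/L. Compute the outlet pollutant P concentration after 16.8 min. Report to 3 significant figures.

3.12 mg/L

Accumulation = in − out − consumed: V dC/dt = Q C_in − Q C − k V C.
This is linear with rate a = Q/V + k = 0.042286 min⁻¹.
C_ss = Q C_in/(Q + kV) = 2.5046 mg/L; C(t) = C_ss + (C₀ − C_ss) e^(−a t).
C(16.8) = 2.5046 + (1.2554)·e^(−0.042286·16.8) = 2.5046 + (1.2554)·0.49145 = 3.1216 mg/L.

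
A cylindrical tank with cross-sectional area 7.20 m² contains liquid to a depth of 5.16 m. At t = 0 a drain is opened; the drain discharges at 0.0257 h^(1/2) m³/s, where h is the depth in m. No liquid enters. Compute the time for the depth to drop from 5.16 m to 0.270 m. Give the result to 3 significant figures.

982 s

A dh/dt = −Q_out = −0.0257 √h.
This is separable: 2 d(√h)/dt = −0.0257/A, so √h = √h₀ − (0.0257/(2A)) t.
t = 2A(√h₀ − √h)/0.0257 = 2·7.20·(√5.16 − √0.270)/0.0257
  = 14.400 × (2.2716 − 0.51962) / 0.0257 = 981.64 s.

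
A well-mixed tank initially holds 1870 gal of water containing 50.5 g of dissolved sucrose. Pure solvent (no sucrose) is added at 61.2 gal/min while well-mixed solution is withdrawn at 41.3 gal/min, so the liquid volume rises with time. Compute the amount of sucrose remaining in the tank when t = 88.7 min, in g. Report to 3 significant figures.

12.7 g

Total volume: dV/dt = Q_in − Q_out = 19.900 gal/min, so V(t) = 1870 + 19.900 t and V(88.7) = 3635.1 gal.
Species balance (pure solvent in): dm/dt = −Q_out · m/V(t).
Separate: dm/m = −Q_out dt/V(t) ⇒ ln(m/m₀) = −(Q_out/(Q_in−Q_out)) ln(V/V₀).
m = m₀ (V₀/V)^(Q_out/(Q_in−Q_out)) = 50.5 × (1870/3635.1)^(2.0754) = 12.711 g.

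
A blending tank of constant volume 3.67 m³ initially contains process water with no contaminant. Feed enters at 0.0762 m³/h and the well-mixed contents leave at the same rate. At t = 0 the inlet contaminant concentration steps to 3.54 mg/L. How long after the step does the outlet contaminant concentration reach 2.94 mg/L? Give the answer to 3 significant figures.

85.5 h

Species balance: V dC/dt = Q(C_in − C) ⇒ τ = V/Q = 48.163 h.
C(t) = C_in + (C₀ − C_in) e^(−t/τ). Set C = 2.94 and solve for t:
e^(−t/τ) = (C − C_in)/(C₀ − C_in) = (2.94 − 3.54)/(0 − 3.54) = 0.16949
t = −τ ln(…) = 48.163 × 1.7750 = 85.487 h.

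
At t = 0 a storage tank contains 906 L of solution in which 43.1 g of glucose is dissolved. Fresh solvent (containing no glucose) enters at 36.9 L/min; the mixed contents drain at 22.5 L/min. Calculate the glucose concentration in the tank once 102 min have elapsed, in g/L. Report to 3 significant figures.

Let m(t) be the amount of glucose. Volume: V(t) = V₀ + (Q_in − Q_out) t = 906 + 14.400 t; V(102) = 2374.8 L.
Species balance (pure solvent in): dm/dt = −Q_out · m/V(t).
dm/m = −Q_out dt/(V₀ + 14.400 t); integrating gives ln(m/m₀) = −(Q_out/(Q_in−Q_out)) ln(V/V₀).
m = m₀ (V₀/V)^(Q_out/(Q_in−Q_out)) = 43.1 × (906/2374.8)^(1.5625) = 9.5625 g.
C = m/V = 9.5625/2374.8 = 0.0040267 g/L.

0.00403 g/L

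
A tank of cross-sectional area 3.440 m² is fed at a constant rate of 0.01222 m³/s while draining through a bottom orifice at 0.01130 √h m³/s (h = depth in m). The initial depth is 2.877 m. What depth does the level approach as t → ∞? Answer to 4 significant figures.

Unsteady balance on liquid volume: A dh/dt = Q_in − 0.01130 √h. At steady state dh/dt = 0:
Q_in = 0.01130 √h_ss ⇒ √h_ss = 0.01222/0.01130 = 1.08142.
h_ss = 1.08142² = 1.16946 m. (Since h₀ = 2.877 m > h_ss, the level will fall toward this value.)

1.169 m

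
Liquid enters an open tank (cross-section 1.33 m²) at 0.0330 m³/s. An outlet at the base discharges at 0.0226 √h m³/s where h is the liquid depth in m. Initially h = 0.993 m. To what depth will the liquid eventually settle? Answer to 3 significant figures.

Level balance: A dh/dt = 0.0330 − 0.0226 √h. Setting dh/dt = 0:
Q_in = 0.0226 √h_ss ⇒ √h_ss = 0.0330/0.0226 = 1.4602.
h_ss = 1.4602² = 2.1321 m. (Since h₀ = 0.993 m < h_ss, the level will rise toward this value.)

2.13 m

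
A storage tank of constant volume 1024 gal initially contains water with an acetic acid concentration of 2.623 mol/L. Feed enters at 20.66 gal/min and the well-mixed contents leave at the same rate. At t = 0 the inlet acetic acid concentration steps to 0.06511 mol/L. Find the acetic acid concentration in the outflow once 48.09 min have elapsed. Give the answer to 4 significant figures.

1.035 mol/L

Mass balance on the solute (V constant): V dC/dt = Q(C_in − C).
Rewrite as dC/dt + C/τ = C_in/τ, τ = V/Q = 49.5644 min.
C approaches C_in exponentially: C(t) = C_in + (C₀ − C_in) e^(−t/τ).
C(48.09) = 0.06511 + (2.623 − 0.06511)·e^(−48.09/49.5644) = 0.06511 + (2.55789)·0.378987 = 1.03452 mol/L.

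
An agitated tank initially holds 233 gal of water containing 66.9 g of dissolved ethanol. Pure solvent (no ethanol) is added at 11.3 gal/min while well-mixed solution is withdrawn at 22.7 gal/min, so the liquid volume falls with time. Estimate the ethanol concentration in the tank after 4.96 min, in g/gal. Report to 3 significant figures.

Let m(t) be the amount of ethanol. Volume: V(t) = V₀ + (Q_in − Q_out) t = 233 − 11.400 t; V(4.96) = 176.46 gal.
Solute balance: dm/dt = 0 − Q_out C = −Q_out m/V(t).
dm/m = −Q_out dt/(V₀ − 11.400 t); integrating gives ln(m/m₀) = −(Q_out/(Q_in−Q_out)) ln(V/V₀).
m = m₀ (V₀/V)^(Q_out/(Q_in−Q_out)) = 66.9 × (233/176.46)^(-1.9912) = 38.463 g.
C = m/V = 38.463/176.46 = 0.21798 g/gal.

0.218 g/gal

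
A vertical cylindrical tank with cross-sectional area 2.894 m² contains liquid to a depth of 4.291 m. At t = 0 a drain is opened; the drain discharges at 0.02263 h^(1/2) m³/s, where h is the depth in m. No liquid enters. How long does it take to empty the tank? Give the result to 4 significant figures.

529.8 s

Volume balance on the tank: A dh/dt = −0.02263 √h.
This is separable: 2 d(√h)/dt = −0.02263/A, so √h = √h₀ − (0.02263/(2A)) t.
Set h = 0: 2√h₀ = (0.02263/A) t_empty ⇒ t_empty = 2A√h₀/0.02263.
t_empty = 2·2.894·√4.291/0.02263 = 5.78800·2.07147/0.02263 = 529.814 s.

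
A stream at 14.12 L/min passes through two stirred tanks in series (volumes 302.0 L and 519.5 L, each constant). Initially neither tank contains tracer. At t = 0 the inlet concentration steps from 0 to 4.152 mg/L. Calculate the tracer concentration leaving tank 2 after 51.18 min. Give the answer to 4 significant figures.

2.211 mg/L

Time constants: τᵢ = Vᵢ/Q for each well-mixed tank.
τ₁ = 302.0/14.12 = 21.3881 min; τ₂ = 519.5/14.12 = 36.7918 min.
Solving the cascade with C₁(0)=C₂(0)=0 gives C₂(t) = C_in[1 − (τ₁ e^(−t/τ₁) − τ₂ e^(−t/τ₂))/(τ₁ − τ₂)].
At t = 51.18: e^(−t/τ₁) = 0.0913626, e^(−t/τ₂) = 0.248809.
C₂ = 4.152·[1 − (21.3881·0.0913626 − 36.7918·0.248809)/(-15.4037)] = 4.152·0.532577 = 2.21126 mg/L.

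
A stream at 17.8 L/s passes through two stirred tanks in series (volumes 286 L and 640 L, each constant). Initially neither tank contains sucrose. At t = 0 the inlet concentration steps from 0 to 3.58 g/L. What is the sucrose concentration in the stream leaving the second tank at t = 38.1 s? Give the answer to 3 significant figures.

1.61 g/L

Time constants: τᵢ = Vᵢ/Q for each well-mixed tank.
τ₁ = 286/17.8 = 16.067 s; τ₂ = 640/17.8 = 35.955 s.
Tank 1: C₁ = C_in(1 − e^(−t/τ₁)). Tank 2 (τ₁ ≠ τ₂): C₂ = C_in[1 − (τ₁ e^(−t/τ₁) − τ₂ e^(−t/τ₂))/(τ₁ − τ₂)].
At t = 38.1: e^(−t/τ₁) = 0.093363, e^(−t/τ₂) = 0.34657.
C₂ = 3.58·[1 − (16.067·0.093363 − 35.955·0.34657)/(-19.888)] = 3.58·0.44885 = 1.6069 g/L.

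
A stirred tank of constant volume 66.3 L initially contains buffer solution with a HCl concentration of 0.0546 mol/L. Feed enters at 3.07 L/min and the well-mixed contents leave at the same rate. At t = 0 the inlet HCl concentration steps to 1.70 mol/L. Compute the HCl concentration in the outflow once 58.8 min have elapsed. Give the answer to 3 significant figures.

Transient balance on the dissolved component: V dC/dt = Q(C_in − C).
Rewrite as dC/dt + C/τ = C_in/τ, τ = V/Q = 21.596 min.
Solution: C(t) = C_in + (C₀ − C_in) e^(−t/τ).
C(58.8) = 1.70 + (0.0546 − 1.70)·e^(−58.8/21.596) = 1.70 + (-1.6454)·0.065696 = 1.5919 mol/L.

1.59 mol/L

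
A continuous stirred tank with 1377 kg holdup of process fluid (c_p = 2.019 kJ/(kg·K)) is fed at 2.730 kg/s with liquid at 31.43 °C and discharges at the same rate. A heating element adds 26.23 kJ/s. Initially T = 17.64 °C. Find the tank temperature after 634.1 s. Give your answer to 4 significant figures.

30.91 °C

M c_p dT/dt = ṁ c_p (T_in − T) + Q̇.
Rearrange: dT/dt = (T_ss − T)/τ with τ = M/ṁ = 504.396 s and T_ss = T_in + Q̇/(ṁ c_p) = 36.1888 °C.
T approaches T_ss exponentially: T(t) = T_ss + (T₀ − T_ss) e^(−t/τ).
T(634.1) = 36.1888 + (-18.5488)·e^(−634.1/504.396) = 36.1888 + (-18.5488)·0.284464 = 30.9123 °C.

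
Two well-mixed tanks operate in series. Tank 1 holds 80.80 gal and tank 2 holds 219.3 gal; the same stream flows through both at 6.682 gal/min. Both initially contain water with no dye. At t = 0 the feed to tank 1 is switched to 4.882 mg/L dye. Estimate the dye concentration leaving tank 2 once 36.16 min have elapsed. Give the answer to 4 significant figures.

Each tank obeys Vᵢ dCᵢ/dt = Q(Cᵢ₋₁ − Cᵢ), so τᵢ = Vᵢ/Q.
τ₁ = 80.80/6.682 = 12.0922 min; τ₂ = 219.3/6.682 = 32.8195 min.
Tank 1: C₁ = C_in(1 − e^(−t/τ₁)). Tank 2 (τ₁ ≠ τ₂): C₂ = C_in[1 − (τ₁ e^(−t/τ₁) − τ₂ e^(−t/τ₂))/(τ₁ − τ₂)].
At t = 36.16: e^(−t/τ₁) = 0.0502693, e^(−t/τ₂) = 0.332278.
C₂ = 4.882·[1 − (12.0922·0.0502693 − 32.8195·0.332278)/(-20.7273)] = 4.882·0.503200 = 2.45662 mg/L.

2.457 mg/L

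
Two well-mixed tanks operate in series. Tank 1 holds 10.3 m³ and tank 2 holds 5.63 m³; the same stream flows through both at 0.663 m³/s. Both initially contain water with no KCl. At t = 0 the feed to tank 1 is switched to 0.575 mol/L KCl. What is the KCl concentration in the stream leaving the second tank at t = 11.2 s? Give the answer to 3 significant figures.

Each tank obeys Vᵢ dCᵢ/dt = Q(Cᵢ₋₁ − Cᵢ), so τᵢ = Vᵢ/Q.
τ₁ = 10.3/0.663 = 15.535 s; τ₂ = 5.63/0.663 = 8.4917 s.
Solving the cascade with C₁(0)=C₂(0)=0 gives C₂(t) = C_in[1 − (τ₁ e^(−t/τ₁) − τ₂ e^(−t/τ₂))/(τ₁ − τ₂)].
At t = 11.2: e^(−t/τ₁) = 0.48630, e^(−t/τ₂) = 0.26742.
C₂ = 0.575·[1 − (15.535·0.48630 − 8.4917·0.26742)/(7.0437)] = 0.575·0.24983 = 0.14365 mol/L.

0.144 mol/L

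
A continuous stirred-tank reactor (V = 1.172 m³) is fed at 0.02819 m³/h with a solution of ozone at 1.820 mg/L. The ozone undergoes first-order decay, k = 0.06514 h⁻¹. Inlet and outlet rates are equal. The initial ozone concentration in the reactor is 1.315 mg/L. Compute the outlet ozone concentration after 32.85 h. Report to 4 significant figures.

Species balance: V dC/dt = Q C_in − Q C − k V C.
This is linear with rate a = Q/V + k = 0.0891929 h⁻¹.
C_ss = Q C_in/(Q + kV) = 0.490805 mg/L; C(t) = C_ss + (C₀ − C_ss) e^(−a t).
C(32.85) = 0.490805 + (0.824195)·e^(−0.0891929·32.85) = 0.490805 + (0.824195)·0.0533977 = 0.534815 mg/L.

0.5348 mg/L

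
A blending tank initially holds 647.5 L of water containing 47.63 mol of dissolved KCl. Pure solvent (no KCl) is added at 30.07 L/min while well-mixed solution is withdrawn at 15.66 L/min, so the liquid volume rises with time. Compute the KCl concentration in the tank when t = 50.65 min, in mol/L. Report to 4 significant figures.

Total volume: dV/dt = Q_in − Q_out = 14.4100 L/min, so V(t) = 647.5 + 14.4100 t and V(50.65) = 1377.37 L.
No KCl enters, so dm/dt = −Q_out · (m/V).
dm/m = −Q_out dt/(V₀ + 14.4100 t); integrating gives ln(m/m₀) = −(Q_out/(Q_in−Q_out)) ln(V/V₀).
m = m₀ (V₀/V)^(Q_out/(Q_in−Q_out)) = 47.63 × (647.5/1377.37)^(1.08675) = 20.9718 mol.
C = m/V = 20.9718/1377.37 = 0.0152260 mol/L.

0.01523 mol/L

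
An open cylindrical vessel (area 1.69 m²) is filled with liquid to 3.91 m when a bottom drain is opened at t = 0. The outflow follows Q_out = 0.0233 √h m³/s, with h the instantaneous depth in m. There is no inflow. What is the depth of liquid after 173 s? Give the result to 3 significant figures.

Accumulation of liquid (constant cross-section A): A dh/dt = −0.0233 √h.
This is separable: 2 d(√h)/dt = −0.0233/A, so √h = √h₀ − (0.0233/(2A)) t.
√h = √3.91 − 0.0233·173/(2·1.69) = 1.9774 − 1.1926 = 0.78480.
h = 0.78480² = 0.61591 m.

0.616 m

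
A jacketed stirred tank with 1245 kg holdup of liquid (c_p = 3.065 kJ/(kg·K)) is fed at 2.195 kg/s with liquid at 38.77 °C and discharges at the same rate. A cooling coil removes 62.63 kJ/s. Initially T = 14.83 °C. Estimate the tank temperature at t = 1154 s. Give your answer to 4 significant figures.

27.55 °C

Heat balance on the well-mixed liquid: M c_p dT/dt = ṁ c_p (T_in − T) − 62.63.
τ = M/ṁ = 567.198 s; T_ss = T_in − Q̇/(ṁ c_p) = 38.77 − 62.63/(2.195·3.065) = 29.4607 °C.
This is linear first-order; T(t) = T_ss + (T₀ − T_ss) e^(−t/τ).
T(1154) = 29.4607 + (-14.6307)·e^(−1154/567.198) = 29.4607 + (-14.6307)·0.130738 = 27.5479 °C.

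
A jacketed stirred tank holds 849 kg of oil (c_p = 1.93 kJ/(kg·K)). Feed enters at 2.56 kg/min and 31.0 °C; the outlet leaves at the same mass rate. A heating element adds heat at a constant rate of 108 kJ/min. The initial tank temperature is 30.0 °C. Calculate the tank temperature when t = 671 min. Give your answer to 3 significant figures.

Unsteady energy balance on the tank contents: M c_p dT/dt = ṁ c_p (T_in − T) + 108.
τ = M/ṁ = 331.64 min; T_ss = T_in + Q̇/(ṁ c_p) = 31.0 + 108/(2.56·1.93) = 52.859 °C.
Integrating: T(t) = T_ss + (T₀ − T_ss) e^(−t/τ).
T(671) = 52.859 + (-22.859)·e^(−671/331.64) = 52.859 + (-22.859)·0.13222 = 49.836 °C.

49.8 °C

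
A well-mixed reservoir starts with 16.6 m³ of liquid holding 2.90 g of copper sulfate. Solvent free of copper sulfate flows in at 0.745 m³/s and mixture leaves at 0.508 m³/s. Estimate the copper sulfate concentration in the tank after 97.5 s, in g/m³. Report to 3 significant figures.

Let m(t) be the amount of copper sulfate. Volume: V(t) = V₀ + (Q_in − Q_out) t = 16.6 + 0.23700 t; V(97.5) = 39.707 m³.
Solute balance: dm/dt = 0 − Q_out C = −Q_out m/V(t).
dm/m = −Q_out dt/(V₀ + 0.23700 t); integrating gives ln(m/m₀) = −(Q_out/(Q_in−Q_out)) ln(V/V₀).
m = m₀ (V₀/V)^(Q_out/(Q_in−Q_out)) = 2.90 × (16.6/39.707)^(2.1435) = 0.44723 g.
C = m/V = 0.44723/39.707 = 0.011263 g/m³.

0.0113 g/m³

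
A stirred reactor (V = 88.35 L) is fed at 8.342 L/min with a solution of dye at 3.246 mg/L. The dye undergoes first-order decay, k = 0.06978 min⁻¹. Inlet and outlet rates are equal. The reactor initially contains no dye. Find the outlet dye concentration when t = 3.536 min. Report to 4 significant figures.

0.8221 mg/L

Species balance: V dC/dt = Q C_in − Q C − k V C.
dC/dt = (Q/V) C_in − (Q/V + k) C; effective rate a = Q/V + k = 0.0944199 + 0.06978 = 0.164200 min⁻¹.
C_ss = Q C_in/(Q + kV) = 1.86655 mg/L; C(t) = C_ss + (C₀ − C_ss) e^(−a t).
C(3.536) = 1.86655 + (-1.86655)·e^(−0.164200·3.536) = 1.86655 + (-1.86655)·0.559556 = 0.822109 mg/L.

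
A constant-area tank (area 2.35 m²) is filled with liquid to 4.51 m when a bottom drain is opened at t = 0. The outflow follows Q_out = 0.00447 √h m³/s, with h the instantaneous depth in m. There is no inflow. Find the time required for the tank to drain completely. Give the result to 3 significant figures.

2230 s

Volume balance on the tank: A dh/dt = −0.00447 √h.
Separate and integrate: 2(√h − √h₀) = −(0.00447/A) t.
Tank is empty when √h = 0: t_empty = 2A√h₀/0.00447.
t_empty = 2·2.35·√4.51/0.00447 = 4.7000·2.1237/0.00447 = 2232.9 s.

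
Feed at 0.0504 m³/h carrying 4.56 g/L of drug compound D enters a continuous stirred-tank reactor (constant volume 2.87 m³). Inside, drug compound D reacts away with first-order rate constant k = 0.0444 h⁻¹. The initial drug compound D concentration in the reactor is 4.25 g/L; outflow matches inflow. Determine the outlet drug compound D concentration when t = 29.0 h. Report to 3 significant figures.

1.78 g/L

V dC/dt = Q(C_in − C) − k V C.
dC/dt = (Q/V) C_in − (Q/V + k) C; effective rate a = Q/V + k = 0.017561 + 0.0444 = 0.061961 h⁻¹.
C_ss = Q C_in/(Q + kV) = 1.2924 g/L; C(t) = C_ss + (C₀ − C_ss) e^(−a t).
C(29.0) = 1.2924 + (2.9576)·e^(−0.061961·29.0) = 1.2924 + (2.9576)·0.16582 = 1.7828 g/L.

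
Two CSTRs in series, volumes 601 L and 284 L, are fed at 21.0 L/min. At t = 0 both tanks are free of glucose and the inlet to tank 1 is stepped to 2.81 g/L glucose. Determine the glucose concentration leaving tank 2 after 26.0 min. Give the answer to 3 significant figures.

Time constants: τᵢ = Vᵢ/Q for each well-mixed tank.
τ₁ = 601/21.0 = 28.619 min; τ₂ = 284/21.0 = 13.524 min.
Solving the cascade with C₁(0)=C₂(0)=0 gives C₂(t) = C_in[1 − (τ₁ e^(−t/τ₁) − τ₂ e^(−t/τ₂))/(τ₁ − τ₂)].
At t = 26.0: e^(−t/τ₁) = 0.40313, e^(−t/τ₂) = 0.14624.
C₂ = 2.81·[1 − (28.619·0.40313 − 13.524·0.14624)/(15.095)] = 2.81·0.36671 = 1.0305 g/L.

1.03 g/L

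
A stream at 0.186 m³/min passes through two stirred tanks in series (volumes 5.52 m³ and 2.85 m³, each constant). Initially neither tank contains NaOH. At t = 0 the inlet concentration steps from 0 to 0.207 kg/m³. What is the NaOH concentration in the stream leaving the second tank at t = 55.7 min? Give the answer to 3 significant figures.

0.147 kg/m³

Species balance on tank i: dCᵢ/dt = (Cᵢ₋₁ − Cᵢ)/τᵢ with τᵢ = Vᵢ/Q.
τ₁ = 5.52/0.186 = 29.677 min; τ₂ = 2.85/0.186 = 15.323 min.
Solving the cascade with C₁(0)=C₂(0)=0 gives C₂(t) = C_in[1 − (τ₁ e^(−t/τ₁) − τ₂ e^(−t/τ₂))/(τ₁ − τ₂)].
At t = 55.7: e^(−t/τ₁) = 0.15307, e^(−t/τ₂) = 0.026380.
C₂ = 0.207·[1 − (29.677·0.15307 − 15.323·0.026380)/(14.355)] = 0.207·0.71170 = 0.14732 kg/m³.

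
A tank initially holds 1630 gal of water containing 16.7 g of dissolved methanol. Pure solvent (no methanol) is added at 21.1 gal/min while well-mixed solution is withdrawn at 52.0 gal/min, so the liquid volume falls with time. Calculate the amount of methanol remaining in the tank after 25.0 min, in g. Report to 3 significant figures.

Total volume: dV/dt = Q_in − Q_out = -30.900 gal/min, so V(t) = 1630 − 30.900 t and V(25.0) = 857.50 gal.
Solute balance: dm/dt = 0 − Q_out C = −Q_out m/V(t).
dm/m = −Q_out dt/(V₀ − 30.900 t); integrating gives ln(m/m₀) = −(Q_out/(Q_in−Q_out)) ln(V/V₀).
m = m₀ (V₀/V)^(Q_out/(Q_in−Q_out)) = 16.7 × (1630/857.50)^(-1.6828) = 5.6660 g.

5.67 g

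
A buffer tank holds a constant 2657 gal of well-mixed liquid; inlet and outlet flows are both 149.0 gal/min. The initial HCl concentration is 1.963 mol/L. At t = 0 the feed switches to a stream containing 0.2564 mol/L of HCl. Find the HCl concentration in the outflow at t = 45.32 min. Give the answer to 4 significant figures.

Mass balance on the solute (V constant): V dC/dt = Q(C_in − C).
Rewrite as dC/dt + C/τ = C_in/τ, τ = V/Q = 17.8322 min.
C approaches C_in exponentially: C(t) = C_in + (C₀ − C_in) e^(−t/τ).
C(45.32) = 0.2564 + (1.963 − 0.2564)·e^(−45.32/17.8322) = 0.2564 + (1.70660)·0.0787507 = 0.390796 mol/L.

0.3908 mol/L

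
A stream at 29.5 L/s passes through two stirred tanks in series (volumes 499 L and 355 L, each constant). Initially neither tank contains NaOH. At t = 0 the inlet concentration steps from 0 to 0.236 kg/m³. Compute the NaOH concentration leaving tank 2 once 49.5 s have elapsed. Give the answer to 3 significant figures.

0.202 kg/m³

Each tank obeys Vᵢ dCᵢ/dt = Q(Cᵢ₋₁ − Cᵢ), so τᵢ = Vᵢ/Q.
τ₁ = 499/29.5 = 16.915 s; τ₂ = 355/29.5 = 12.034 s.
Tank 1: C₁ = C_in(1 − e^(−t/τ₁)). Tank 2 (τ₁ ≠ τ₂): C₂ = C_in[1 − (τ₁ e^(−t/τ₁) − τ₂ e^(−t/τ₂))/(τ₁ − τ₂)].
At t = 49.5: e^(−t/τ₁) = 0.053592, e^(−t/τ₂) = 0.016352.
C₂ = 0.236·[1 − (16.915·0.053592 − 12.034·0.016352)/(4.8814)] = 0.236·0.85460 = 0.20169 kg/m³.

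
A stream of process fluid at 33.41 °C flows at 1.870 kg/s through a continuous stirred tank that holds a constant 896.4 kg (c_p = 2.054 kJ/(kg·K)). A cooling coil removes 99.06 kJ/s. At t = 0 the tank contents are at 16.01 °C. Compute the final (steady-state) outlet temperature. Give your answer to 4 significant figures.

7.620 °C

Heat balance on the well-mixed liquid: M c_p dT/dt = ṁ c_p (T_in − T) − 99.06.
At steady state dT/dt = 0 ⇒ T_ss = T_in − Q̇/(ṁ c_p) = 33.41 − 99.06/(1.870·2.054) = 7.61971 °C.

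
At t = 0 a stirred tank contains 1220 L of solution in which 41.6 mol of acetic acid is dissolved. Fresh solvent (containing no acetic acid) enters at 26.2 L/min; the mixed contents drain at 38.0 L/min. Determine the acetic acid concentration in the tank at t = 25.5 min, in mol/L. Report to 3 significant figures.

0.0182 mol/L

Total volume: dV/dt = Q_in − Q_out = -11.800 L/min, so V(t) = 1220 − 11.800 t and V(25.5) = 919.10 L.
Solute balance: dm/dt = 0 − Q_out C = −Q_out m/V(t).
dm/m = −Q_out dt/(V₀ − 11.800 t); integrating gives ln(m/m₀) = −(Q_out/(Q_in−Q_out)) ln(V/V₀).
m = m₀ (V₀/V)^(Q_out/(Q_in−Q_out)) = 41.6 × (1220/919.10)^(-3.2203) = 16.711 mol.
C = m/V = 16.711/919.10 = 0.018182 mol/L.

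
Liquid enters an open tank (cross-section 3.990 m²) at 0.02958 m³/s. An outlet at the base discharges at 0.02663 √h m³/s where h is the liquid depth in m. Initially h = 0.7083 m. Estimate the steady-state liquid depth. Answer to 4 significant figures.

1.234 m

Level balance: A dh/dt = 0.02958 − 0.02663 √h. Setting dh/dt = 0:
Q_in = 0.02663 √h_ss ⇒ √h_ss = 0.02958/0.02663 = 1.11078.
h_ss = 1.11078² = 1.23383 m. (Since h₀ = 0.7083 m < h_ss, the level will rise toward this value.)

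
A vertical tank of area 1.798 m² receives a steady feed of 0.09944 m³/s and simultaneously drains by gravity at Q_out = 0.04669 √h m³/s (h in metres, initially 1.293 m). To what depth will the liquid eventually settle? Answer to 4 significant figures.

4.536 m

A dh/dt = Q_in − 0.04669 √h. Steady state requires inflow = outflow:
Q_in = 0.04669 √h_ss ⇒ √h_ss = 0.09944/0.04669 = 2.12979.
h_ss = 2.12979² = 4.53602 m. (Since h₀ = 1.293 m < h_ss, the level will rise toward this value.)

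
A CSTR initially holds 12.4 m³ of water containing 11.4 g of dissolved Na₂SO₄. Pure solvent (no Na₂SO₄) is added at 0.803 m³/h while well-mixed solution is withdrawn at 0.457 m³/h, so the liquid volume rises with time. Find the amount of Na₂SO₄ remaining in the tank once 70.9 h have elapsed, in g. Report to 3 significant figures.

2.70 g

Let m(t) be the amount of Na₂SO₄. Volume: V(t) = V₀ + (Q_in − Q_out) t = 12.4 + 0.34600 t; V(70.9) = 36.931 m³.
Solute balance: dm/dt = 0 − Q_out C = −Q_out m/V(t).
dm/m = −Q_out dt/(V₀ + 0.34600 t); integrating gives ln(m/m₀) = −(Q_out/(Q_in−Q_out)) ln(V/V₀).
m = m₀ (V₀/V)^(Q_out/(Q_in−Q_out)) = 11.4 × (12.4/36.931)^(1.3208) = 2.6970 g.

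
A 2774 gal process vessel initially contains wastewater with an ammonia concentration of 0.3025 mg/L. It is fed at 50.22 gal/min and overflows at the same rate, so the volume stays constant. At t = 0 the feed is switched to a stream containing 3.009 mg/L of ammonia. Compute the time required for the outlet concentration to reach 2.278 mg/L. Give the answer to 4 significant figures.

72.31 min

Transient balance on the dissolved component: V dC/dt = Q(C_in − C), so τ = V/Q = 55.2370 min.
C(t) = C_in + (C₀ − C_in) e^(−t/τ). Set C = 2.278 and solve for t:
e^(−t/τ) = (C − C_in)/(C₀ − C_in) = (2.278 − 3.009)/(0.3025 − 3.009) = 0.270091
t = −τ ln(…) = 55.2370 × 1.30900 = 72.3051 min.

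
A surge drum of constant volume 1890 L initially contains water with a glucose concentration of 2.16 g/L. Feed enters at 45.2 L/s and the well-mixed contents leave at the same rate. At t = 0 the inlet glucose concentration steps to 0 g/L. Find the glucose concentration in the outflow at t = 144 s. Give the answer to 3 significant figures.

0.0690 g/L

Unsteady species balance (constant V, well mixed): V dC/dt = Q(C_in − C).
So dC/dt = (C_in − C)/τ with τ = V/Q = 1890/45.2 = 41.814 s.
Solution: C(t) = C_in + (C₀ − C_in) e^(−t/τ).
C(144) = 0 + (2.16 − 0)·e^(−144/41.814) = 0 + (2.1600)·0.031943 = 0.068996 g/L.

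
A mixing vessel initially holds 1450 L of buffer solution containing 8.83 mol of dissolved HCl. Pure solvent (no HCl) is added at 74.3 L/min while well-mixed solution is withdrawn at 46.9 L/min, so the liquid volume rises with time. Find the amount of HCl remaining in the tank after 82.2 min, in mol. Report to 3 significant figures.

Let m(t) be the amount of HCl. Volume: V(t) = V₀ + (Q_in − Q_out) t = 1450 + 27.400 t; V(82.2) = 3702.3 L.
Species balance (pure solvent in): dm/dt = −Q_out · m/V(t).
dm/m = −Q_out dt/(V₀ + 27.400 t); integrating gives ln(m/m₀) = −(Q_out/(Q_in−Q_out)) ln(V/V₀).
m = m₀ (V₀/V)^(Q_out/(Q_in−Q_out)) = 8.83 × (1450/3702.3)^(1.7117) = 1.7747 mol.

1.77 mol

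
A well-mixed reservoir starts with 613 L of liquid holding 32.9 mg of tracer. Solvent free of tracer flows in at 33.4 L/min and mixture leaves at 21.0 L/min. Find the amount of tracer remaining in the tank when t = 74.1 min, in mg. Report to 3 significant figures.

Let m(t) be the amount of tracer. Volume: V(t) = V₀ + (Q_in − Q_out) t = 613 + 12.400 t; V(74.1) = 1531.8 L.
No tracer enters, so dm/dt = −Q_out · (m/V).
dm/m = −Q_out dt/(V₀ + 12.400 t); integrating gives ln(m/m₀) = −(Q_out/(Q_in−Q_out)) ln(V/V₀).
m = m₀ (V₀/V)^(Q_out/(Q_in−Q_out)) = 32.9 × (613/1531.8)^(1.6935) = 6.9756 mg.

6.98 mg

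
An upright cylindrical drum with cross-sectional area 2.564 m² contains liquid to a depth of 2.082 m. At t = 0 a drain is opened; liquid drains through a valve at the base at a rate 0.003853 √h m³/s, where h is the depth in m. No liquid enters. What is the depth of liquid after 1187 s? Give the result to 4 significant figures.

0.3036 m

With no inflow, A dh/dt = −0.003853 √h.
This is separable: 2 d(√h)/dt = −0.003853/A, so √h = √h₀ − (0.003853/(2A)) t.
√h = √2.082 − 0.003853·1187/(2·2.564) = 1.44291 − 0.891870 = 0.551043.
h = 0.551043² = 0.303649 m.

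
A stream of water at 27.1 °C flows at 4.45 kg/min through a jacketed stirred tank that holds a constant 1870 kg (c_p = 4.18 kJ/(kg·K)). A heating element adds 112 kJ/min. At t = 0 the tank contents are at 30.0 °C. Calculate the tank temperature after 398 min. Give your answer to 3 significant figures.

M c_p dT/dt = ṁ c_p (T_in − T) + Q̇.
τ = M/ṁ = 420.22 min; T_ss = T_in + Q̇/(ṁ c_p) = 27.1 + 112/(4.45·4.18) = 33.121 °C.
T approaches T_ss exponentially: T(t) = T_ss + (T₀ − T_ss) e^(−t/τ).
T(398) = 33.121 + (-3.1212)·e^(−398/420.22) = 33.121 + (-3.1212)·0.38786 = 31.911 °C.

31.9 °C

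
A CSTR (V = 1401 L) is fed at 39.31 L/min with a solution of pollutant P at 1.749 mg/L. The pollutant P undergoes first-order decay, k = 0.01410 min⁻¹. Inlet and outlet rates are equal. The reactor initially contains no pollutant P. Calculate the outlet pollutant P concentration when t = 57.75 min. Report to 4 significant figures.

1.062 mg/L

Accumulation = in − out − consumed: V dC/dt = Q C_in − Q C − k V C.
This is linear with rate a = Q/V + k = 0.0421585 min⁻¹.
C_ss = Q C_in/(Q + kV) = 1.16404 mg/L; C(t) = C_ss + (C₀ − C_ss) e^(−a t).
C(57.75) = 1.16404 + (-1.16404)·e^(−0.0421585·57.75) = 1.16404 + (-1.16404)·0.0876280 = 1.06204 mg/L.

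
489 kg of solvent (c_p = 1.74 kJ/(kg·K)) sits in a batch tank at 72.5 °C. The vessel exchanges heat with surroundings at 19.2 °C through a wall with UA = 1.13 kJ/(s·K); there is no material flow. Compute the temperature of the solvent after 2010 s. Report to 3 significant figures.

22.9 °C

M c_p dT/dt = −UA(T − T_amb).
dT/dt = (T_ss − T)/τ with T_ss = T_amb = 19.200 °C, τ = M c_p/UA = 489·1.74/1.13 = 752.97 s.
T approaches T_ss exponentially: T(t) = T_ss + (T₀ − T_ss) e^(−t/τ).
T(2010) = 19.200 + (53.300)·0.069293 = 22.893 °C.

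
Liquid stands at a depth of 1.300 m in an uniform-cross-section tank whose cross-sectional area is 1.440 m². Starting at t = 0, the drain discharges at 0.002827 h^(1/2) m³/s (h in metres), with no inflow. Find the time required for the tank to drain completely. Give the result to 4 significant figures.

1162 s

With no inflow, A dh/dt = −0.002827 √h.
Separate and integrate: 2(√h − √h₀) = −(0.002827/A) t.
Set h = 0: 2√h₀ = (0.002827/A) t_empty ⇒ t_empty = 2A√h₀/0.002827.
t_empty = 2·1.440·√1.300/0.002827 = 2.88000·1.14018/0.002827 = 1161.55 s.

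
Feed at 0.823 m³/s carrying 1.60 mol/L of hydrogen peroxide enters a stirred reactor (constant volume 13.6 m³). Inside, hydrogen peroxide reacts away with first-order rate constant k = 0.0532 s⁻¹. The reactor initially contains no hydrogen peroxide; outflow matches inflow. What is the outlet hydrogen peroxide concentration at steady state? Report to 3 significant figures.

0.851 mol/L

V dC/dt = Q(C_in − C) − k V C.
At steady state: 0 = Q C_in − (Q + kV) C_ss, so C_ss = Q C_in/(Q + kV).
C_ss = 0.823·1.60/(0.823 + 0.0532·13.6) = 1.3168/1.5465 = 0.85146 mol/L.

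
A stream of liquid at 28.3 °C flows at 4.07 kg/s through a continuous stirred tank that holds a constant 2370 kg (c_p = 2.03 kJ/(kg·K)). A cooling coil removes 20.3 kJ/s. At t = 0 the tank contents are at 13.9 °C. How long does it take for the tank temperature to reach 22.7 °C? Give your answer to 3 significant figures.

777 s

M c_p dT/dt = ṁ c_p (T_in − T) − Q̇.
τ = M/ṁ = 582.31 s; T_ss = T_in − Q̇/(ṁ c_p) = 25.843 °C.
T(t) = T_ss + (T₀ − T_ss) e^(−t/τ). Set T = 22.7:
e^(−t/τ) = (22.7 − 25.843)/(13.9 − 25.843) = 0.26317
t = −582.31 · ln(0.26317) = 777.36 s.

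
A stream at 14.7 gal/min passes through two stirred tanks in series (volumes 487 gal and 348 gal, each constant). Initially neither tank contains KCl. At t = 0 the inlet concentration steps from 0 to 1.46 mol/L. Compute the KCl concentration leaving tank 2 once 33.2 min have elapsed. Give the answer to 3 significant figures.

0.481 mol/L

Time constants: τᵢ = Vᵢ/Q for each well-mixed tank.
τ₁ = 487/14.7 = 33.129 min; τ₂ = 348/14.7 = 23.673 min.
Solving the cascade with C₁(0)=C₂(0)=0 gives C₂(t) = C_in[1 − (τ₁ e^(−t/τ₁) − τ₂ e^(−t/τ₂))/(τ₁ − τ₂)].
At t = 33.2: e^(−t/τ₁) = 0.36709, e^(−t/τ₂) = 0.24600.
C₂ = 1.46·[1 − (33.129·0.36709 − 23.673·0.24600)/(9.4558)] = 1.46·0.32974 = 0.48142 mol/L.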